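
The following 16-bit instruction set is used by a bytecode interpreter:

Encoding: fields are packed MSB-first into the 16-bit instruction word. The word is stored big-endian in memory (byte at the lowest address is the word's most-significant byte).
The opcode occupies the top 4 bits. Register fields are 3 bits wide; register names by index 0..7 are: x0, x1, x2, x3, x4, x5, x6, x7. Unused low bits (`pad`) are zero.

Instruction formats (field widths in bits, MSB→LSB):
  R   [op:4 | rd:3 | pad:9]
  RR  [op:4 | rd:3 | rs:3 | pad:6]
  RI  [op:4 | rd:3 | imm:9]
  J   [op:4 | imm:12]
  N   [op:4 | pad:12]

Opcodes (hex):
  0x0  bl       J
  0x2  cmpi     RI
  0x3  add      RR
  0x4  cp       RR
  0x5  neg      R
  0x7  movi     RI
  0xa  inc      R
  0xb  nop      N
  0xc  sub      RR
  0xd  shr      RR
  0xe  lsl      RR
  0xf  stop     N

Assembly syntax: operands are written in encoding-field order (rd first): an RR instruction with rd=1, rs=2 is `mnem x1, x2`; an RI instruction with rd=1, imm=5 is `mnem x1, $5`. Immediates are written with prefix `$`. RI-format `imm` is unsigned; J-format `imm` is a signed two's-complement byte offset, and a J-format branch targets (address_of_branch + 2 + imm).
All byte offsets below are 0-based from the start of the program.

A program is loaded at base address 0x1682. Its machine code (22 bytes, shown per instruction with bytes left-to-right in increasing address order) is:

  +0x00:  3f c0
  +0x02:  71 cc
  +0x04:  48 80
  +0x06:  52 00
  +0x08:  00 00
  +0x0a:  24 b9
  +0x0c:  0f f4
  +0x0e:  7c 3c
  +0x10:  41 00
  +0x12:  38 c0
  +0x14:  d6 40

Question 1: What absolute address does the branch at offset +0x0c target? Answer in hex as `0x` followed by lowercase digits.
@+0c  big-endian(0f f4) = 0x0ff4
  opcode bits[15:12]=0x0: bl/J
  imm: (w>>0)&0xfff=0xff4 (s12→-12) → $-12
  target = base 0x1682 + off 0x0c + 2 + imm -12 = 0x1684

0x1684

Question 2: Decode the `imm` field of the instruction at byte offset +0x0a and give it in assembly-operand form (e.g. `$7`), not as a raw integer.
$185

[0a] 24 b9 → 0x24b9
  op=0x24b9>>12=0x2 ⇒ cmpi (RI)
  rd@[11:9]=0x2 ⇒ x2
  imm@[8:0]=0xb9 ⇒ $185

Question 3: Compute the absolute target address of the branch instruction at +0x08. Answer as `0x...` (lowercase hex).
0x168c

+0x08: 00 00 ⇒ word 0x0000 (big)
  opcode bits[15:12]=0x0: bl/J
  [11:0] imm=0 = $0
  target = base 0x1682 + off 0x08 + 2 + imm 0 = 0x168c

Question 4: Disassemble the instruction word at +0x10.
[10] 41 00 → 0x4100
  op=0x4100>>12=0x4 ⇒ cp (RR)
  [11:9] rd=0 = x0
  [8:6] rs=4 = x4

cp x0, x4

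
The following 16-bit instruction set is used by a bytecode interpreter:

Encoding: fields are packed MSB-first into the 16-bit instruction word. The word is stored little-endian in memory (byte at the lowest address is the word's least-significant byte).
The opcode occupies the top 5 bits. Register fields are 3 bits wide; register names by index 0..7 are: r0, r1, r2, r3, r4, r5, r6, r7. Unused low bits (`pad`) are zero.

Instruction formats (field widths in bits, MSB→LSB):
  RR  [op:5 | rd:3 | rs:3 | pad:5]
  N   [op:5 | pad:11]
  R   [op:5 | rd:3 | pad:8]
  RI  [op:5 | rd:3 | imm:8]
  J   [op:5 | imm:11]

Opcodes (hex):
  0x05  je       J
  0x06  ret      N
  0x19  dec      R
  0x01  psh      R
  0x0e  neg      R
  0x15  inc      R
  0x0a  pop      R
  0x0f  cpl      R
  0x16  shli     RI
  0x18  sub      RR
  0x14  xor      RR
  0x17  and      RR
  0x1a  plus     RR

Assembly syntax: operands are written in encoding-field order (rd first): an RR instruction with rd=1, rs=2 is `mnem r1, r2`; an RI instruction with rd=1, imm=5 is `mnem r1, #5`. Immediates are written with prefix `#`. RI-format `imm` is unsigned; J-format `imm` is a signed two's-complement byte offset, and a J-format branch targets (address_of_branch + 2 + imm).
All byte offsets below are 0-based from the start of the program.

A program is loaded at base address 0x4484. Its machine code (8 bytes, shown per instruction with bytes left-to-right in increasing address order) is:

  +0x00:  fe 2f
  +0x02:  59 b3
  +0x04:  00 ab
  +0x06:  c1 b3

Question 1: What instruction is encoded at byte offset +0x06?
shli r3, #193

off 0x06: read c1 b3 as little → 0xb3c1
  opcode bits[15:11]=0x16: shli/RI
  rd: (w>>8)&0x7=0x3 → r3
  imm: (w>>0)&0xff=0xc1 → #193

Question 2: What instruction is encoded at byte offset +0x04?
inc r3

[04] 00 ab → 0xab00
  top 5b → 0x15 → inc [R]
  rd@[10:8]=0x3 ⇒ r3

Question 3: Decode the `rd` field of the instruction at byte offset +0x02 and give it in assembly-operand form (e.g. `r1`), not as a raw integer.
r3

[02] 59 b3 → 0xb359
  top 5b → 0x16 → shli [RI]
  rd: (w>>8)&0x7=0x3 → r3
  imm: (w>>0)&0xff=0x59 → #89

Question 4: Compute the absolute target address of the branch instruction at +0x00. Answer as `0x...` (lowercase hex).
0x4484

+0x00: fe 2f ⇒ word 0x2ffe (little)
  op=0x2ffe>>11=0x5 ⇒ je (J)
  imm@[10:0]=0x7fe (s11→-2) ⇒ #-2
  target = base 0x4484 + off 0x00 + 2 + imm -2 = 0x4484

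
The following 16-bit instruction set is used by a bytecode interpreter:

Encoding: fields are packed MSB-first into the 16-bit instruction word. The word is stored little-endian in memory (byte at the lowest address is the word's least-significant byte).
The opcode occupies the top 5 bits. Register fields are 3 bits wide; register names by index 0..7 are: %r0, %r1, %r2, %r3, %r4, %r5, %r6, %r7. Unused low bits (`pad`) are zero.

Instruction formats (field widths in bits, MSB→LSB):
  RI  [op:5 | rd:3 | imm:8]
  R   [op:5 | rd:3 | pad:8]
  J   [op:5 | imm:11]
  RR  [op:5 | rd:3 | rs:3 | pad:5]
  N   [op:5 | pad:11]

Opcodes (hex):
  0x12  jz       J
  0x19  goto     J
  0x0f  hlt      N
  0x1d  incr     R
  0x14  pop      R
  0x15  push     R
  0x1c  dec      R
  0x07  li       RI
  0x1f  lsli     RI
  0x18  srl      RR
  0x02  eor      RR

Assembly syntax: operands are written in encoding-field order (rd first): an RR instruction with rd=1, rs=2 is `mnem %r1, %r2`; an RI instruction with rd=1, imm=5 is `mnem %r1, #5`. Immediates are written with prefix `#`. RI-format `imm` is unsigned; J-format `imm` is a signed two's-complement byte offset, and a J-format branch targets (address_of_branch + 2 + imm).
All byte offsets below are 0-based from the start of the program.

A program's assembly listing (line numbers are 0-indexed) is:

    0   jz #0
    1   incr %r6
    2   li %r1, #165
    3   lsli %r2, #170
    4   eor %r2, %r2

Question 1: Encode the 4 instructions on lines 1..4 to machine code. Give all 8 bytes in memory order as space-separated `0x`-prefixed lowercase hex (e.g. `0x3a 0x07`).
1. incr fields op=0x1d:5|rd=6:3|pad=0:8 → word ee00h → 00 ee
2. li fields op=0x7:5|rd=1:3|imm=165:8 → word 39a5h → a5 39
3. lsli fields op=0x1f:5|rd=2:3|imm=170:8 → word faaah → aa fa
4. eor fields op=0x2:5|rd=2:3|rs=2:3|pad=0:5 → word 1240h → 40 12

0x00 0xee 0xa5 0x39 0xaa 0xfa 0x40 0x12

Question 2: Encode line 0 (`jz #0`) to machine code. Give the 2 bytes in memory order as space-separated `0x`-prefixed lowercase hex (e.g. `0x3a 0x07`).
L0: jz op=0x12:5|imm=0:11 ⇒ 0x9000 ⇒ little 00 90

0x00 0x90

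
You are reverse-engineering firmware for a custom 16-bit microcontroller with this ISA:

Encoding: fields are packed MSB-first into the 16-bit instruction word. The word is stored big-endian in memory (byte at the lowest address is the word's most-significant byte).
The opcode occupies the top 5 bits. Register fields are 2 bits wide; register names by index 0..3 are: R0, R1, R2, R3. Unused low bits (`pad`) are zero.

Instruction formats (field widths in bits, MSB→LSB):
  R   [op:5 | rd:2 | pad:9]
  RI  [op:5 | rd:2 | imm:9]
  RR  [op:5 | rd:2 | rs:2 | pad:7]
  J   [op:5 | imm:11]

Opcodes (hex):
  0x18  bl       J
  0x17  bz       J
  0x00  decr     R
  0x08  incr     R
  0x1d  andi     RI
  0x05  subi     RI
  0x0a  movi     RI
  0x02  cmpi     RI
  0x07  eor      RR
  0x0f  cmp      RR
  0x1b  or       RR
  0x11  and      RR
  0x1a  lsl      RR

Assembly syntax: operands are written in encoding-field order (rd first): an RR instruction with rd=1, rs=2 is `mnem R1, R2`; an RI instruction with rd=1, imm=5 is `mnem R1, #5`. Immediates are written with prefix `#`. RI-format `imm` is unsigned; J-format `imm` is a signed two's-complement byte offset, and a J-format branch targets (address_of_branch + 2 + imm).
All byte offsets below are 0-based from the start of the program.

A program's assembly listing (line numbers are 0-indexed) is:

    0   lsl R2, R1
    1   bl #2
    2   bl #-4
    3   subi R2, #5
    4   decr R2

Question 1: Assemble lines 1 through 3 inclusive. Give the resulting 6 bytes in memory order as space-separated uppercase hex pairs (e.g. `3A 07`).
1. bl fields op=0x18:5|imm=2:11 → word c002h → c0 02
2. bl fields op=0x18:5|imm=-4:11 → word c7fch → c7 fc
3. subi fields op=0x5:5|rd=2:2|imm=5:9 → word 2c05h → 2c 05

C0 02 C7 FC 2C 05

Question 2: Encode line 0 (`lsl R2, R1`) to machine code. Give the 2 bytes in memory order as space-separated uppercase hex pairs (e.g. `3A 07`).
L0: lsl op=0x1a:5|rd=2:2|rs=1:2|pad=0:7 ⇒ 0xd480 ⇒ big d4 80

D4 80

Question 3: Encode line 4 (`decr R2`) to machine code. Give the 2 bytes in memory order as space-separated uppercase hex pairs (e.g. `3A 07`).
04 00

L4: decr op=0x0:5|rd=2:2|pad=0:9 ⇒ 0x0400 ⇒ big 04 00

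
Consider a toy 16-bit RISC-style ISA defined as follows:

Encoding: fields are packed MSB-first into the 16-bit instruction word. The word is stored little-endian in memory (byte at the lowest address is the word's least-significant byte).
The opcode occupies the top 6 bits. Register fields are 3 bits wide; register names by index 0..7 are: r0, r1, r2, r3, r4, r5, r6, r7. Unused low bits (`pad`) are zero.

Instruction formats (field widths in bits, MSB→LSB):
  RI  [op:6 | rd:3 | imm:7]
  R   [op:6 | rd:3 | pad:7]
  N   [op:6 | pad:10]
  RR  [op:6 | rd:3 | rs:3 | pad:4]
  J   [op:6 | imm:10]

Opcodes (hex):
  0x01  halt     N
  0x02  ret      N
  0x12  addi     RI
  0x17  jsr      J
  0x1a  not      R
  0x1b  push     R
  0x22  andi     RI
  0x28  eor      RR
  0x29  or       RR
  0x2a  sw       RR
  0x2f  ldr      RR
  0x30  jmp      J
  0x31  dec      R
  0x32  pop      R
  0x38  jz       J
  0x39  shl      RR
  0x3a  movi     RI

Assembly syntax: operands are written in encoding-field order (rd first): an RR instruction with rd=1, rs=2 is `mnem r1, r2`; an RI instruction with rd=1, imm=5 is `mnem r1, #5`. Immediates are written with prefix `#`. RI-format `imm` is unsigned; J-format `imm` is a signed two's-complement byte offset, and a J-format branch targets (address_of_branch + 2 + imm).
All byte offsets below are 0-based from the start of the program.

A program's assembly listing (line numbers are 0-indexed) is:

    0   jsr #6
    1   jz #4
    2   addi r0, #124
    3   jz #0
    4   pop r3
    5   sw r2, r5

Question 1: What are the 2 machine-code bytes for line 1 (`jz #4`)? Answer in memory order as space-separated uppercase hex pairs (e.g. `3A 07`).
04 E0

L1: jz op=0x38:6|imm=4:10 ⇒ 0xe004 ⇒ little 04 e0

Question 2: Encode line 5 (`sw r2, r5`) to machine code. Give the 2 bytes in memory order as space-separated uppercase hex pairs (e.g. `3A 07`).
50 A9

line 5 (sw): pack op=0x2a:6|rd=2:3|rs=5:3|pad=0:4 = 0xa950; little→ 50 a9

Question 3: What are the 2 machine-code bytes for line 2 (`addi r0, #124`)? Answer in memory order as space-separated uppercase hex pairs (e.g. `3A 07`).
7C 48

L2: addi op=0x12:6|rd=0:3|imm=124:7 ⇒ 0x487c ⇒ little 7c 48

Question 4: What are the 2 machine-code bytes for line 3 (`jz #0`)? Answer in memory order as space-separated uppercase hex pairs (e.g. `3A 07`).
line 3 (jz): pack op=0x38:6|imm=0:10 = 0xe000; little→ 00 e0

00 E0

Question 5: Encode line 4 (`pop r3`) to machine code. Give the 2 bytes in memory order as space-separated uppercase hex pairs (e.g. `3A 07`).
80 C9

4. pop fields op=0x32:6|rd=3:3|pad=0:7 → word c980h → 80 c9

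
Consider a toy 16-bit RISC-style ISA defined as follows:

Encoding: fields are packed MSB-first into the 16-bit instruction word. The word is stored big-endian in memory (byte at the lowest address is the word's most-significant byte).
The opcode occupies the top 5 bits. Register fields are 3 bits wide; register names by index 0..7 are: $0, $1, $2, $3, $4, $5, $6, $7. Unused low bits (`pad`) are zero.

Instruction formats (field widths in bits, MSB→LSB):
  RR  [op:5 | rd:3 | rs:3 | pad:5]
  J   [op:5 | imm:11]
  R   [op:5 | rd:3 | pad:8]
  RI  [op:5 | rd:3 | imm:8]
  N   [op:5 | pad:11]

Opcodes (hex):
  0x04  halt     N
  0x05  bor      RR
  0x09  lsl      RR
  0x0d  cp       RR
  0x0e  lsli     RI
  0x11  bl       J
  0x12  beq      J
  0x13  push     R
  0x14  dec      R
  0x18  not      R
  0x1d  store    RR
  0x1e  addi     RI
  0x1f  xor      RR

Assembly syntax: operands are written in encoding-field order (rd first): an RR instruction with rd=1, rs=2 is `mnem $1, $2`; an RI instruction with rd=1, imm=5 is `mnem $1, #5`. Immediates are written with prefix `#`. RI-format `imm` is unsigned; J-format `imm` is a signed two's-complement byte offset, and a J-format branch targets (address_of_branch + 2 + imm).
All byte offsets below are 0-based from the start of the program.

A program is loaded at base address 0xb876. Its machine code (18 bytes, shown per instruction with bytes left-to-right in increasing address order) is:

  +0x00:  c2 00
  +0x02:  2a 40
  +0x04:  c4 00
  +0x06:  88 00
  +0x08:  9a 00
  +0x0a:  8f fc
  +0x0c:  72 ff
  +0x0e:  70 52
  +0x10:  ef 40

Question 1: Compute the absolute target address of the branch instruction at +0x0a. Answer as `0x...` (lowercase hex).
0xb87e

off 0x0a: read 8f fc as big → 0x8ffc
  op=0x8ffc>>11=0x11 ⇒ bl (J)
  imm@[10:0]=0x7fc (s11→-4) ⇒ #-4
  target = base 0xb876 + off 0x0a + 2 + imm -4 = 0xb87e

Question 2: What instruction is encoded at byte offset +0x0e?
lsli $0, #82

[0e] 70 52 → 0x7052
  top 5b → 0xe → lsli [RI]
  rd: (w>>8)&0x7=0x0 → $0
  imm: (w>>0)&0xff=0x52 → #82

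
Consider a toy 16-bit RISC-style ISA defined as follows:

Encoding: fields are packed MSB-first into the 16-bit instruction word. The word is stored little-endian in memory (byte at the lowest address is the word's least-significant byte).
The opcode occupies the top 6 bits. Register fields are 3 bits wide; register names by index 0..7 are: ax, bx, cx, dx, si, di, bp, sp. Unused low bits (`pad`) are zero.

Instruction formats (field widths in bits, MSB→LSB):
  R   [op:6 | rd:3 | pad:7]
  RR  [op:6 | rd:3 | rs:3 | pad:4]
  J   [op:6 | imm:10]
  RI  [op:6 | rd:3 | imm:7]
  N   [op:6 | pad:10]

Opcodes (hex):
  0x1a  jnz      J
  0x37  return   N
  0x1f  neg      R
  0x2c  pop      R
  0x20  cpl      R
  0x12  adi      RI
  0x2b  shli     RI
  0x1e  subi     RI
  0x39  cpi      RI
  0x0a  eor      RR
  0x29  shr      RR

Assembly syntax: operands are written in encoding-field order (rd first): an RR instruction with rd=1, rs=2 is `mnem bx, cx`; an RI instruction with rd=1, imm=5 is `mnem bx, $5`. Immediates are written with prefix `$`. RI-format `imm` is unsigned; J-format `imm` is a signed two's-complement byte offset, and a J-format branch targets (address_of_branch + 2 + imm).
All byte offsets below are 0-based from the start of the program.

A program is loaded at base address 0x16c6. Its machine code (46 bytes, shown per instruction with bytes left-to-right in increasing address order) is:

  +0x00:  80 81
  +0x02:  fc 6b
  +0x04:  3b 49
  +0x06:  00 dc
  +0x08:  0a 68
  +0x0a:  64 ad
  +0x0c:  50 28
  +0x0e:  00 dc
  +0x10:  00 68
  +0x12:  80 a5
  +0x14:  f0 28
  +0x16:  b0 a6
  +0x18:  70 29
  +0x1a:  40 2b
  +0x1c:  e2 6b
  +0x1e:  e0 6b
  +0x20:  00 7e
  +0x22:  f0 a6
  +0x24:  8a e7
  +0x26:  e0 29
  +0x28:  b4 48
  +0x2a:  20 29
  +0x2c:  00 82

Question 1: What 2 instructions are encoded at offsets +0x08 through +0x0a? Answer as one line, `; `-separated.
jnz $10; shli cx, $100

off 0x08: read 0a 68 as little → 0x680a
  top 6b → 0x1a → jnz [J]
  imm@[9:0]=0xa ⇒ $10
off 0x0a: read 64 ad as little → 0xad64
  top 6b → 0x2b → shli [RI]
  rd@[9:7]=0x2 ⇒ cx
  imm@[6:0]=0x64 ⇒ $100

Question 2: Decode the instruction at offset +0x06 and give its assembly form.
return

[06] 00 dc → 0xdc00
  op=0xdc00>>10=0x37 ⇒ return (N)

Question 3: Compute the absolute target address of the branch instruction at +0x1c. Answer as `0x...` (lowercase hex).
0x16c6

[1c] e2 6b → 0x6be2
  op=0x6be2>>10=0x1a ⇒ jnz (J)
  imm@[9:0]=0x3e2 (s10→-30) ⇒ $-30
  target = base 0x16c6 + off 0x1c + 2 + imm -30 = 0x16c6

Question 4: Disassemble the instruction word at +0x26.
eor dx, bp

@+26  little-endian(e0 29) = 0x29e0
  op=0x29e0>>10=0xa ⇒ eor (RR)
  rd@[9:7]=0x3 ⇒ dx
  rs@[6:4]=0x6 ⇒ bp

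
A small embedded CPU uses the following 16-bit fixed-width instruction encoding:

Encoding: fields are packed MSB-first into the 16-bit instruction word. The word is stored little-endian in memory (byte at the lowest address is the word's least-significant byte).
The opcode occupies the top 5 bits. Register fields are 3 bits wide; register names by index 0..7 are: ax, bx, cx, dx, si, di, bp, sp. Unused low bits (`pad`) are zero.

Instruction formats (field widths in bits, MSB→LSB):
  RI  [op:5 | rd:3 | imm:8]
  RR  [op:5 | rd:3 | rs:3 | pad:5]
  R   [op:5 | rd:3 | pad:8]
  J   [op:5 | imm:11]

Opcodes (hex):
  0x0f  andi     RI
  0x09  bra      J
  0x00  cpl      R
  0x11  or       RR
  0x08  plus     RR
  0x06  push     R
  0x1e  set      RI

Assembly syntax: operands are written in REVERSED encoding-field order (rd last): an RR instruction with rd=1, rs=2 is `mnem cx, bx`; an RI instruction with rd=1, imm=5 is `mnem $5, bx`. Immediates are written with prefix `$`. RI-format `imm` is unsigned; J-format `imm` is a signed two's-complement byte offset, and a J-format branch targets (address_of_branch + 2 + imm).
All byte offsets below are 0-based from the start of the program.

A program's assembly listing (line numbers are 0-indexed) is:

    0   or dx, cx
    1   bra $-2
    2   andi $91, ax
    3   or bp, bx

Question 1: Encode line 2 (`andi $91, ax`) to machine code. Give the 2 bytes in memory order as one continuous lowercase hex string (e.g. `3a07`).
5b78

L2: andi op=0xf:5|rd=0:3|imm=91:8 ⇒ 0x785b ⇒ little 5b 78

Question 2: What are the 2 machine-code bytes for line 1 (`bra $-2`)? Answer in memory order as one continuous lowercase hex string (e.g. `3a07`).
fe4f

1. bra fields op=0x9:5|imm=-2:11 → word 4ffeh → fe 4f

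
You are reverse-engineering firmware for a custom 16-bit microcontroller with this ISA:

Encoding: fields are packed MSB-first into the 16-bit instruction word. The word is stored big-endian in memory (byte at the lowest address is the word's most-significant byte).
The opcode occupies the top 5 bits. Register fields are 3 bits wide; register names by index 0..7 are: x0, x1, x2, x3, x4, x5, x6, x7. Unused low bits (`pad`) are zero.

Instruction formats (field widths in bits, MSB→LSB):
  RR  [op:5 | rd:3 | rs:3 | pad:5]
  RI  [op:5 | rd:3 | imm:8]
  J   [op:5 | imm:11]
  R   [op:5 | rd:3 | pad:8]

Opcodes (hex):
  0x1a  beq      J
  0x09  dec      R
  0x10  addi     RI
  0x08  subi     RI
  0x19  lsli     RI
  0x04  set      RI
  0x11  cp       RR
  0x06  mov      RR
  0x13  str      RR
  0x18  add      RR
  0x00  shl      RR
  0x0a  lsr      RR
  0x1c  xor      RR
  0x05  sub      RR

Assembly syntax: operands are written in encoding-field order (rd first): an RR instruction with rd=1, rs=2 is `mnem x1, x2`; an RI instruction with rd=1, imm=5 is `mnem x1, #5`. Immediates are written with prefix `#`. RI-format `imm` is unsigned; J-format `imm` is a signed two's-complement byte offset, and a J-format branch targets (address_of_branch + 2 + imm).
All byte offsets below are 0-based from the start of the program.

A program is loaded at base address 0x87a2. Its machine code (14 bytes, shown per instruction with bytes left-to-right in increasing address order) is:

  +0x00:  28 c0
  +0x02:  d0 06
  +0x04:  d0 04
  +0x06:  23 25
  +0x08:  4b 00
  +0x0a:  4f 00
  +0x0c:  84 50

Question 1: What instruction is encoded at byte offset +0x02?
@+02  big-endian(d0 06) = 0xd006
  top 5b → 0x1a → beq [J]
  imm@[10:0]=0x6 ⇒ #6

beq #6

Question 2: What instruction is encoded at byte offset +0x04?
beq #4

[04] d0 04 → 0xd004
  op=0xd004>>11=0x1a ⇒ beq (J)
  imm@[10:0]=0x4 ⇒ #4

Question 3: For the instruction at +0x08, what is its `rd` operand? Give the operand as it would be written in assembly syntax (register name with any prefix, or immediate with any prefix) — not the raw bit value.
x3

+0x08: 4b 00 ⇒ word 0x4b00 (big)
  top 5b → 0x9 → dec [R]
  [10:8] rd=3 = x3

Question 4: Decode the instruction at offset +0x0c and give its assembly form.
@+0c  big-endian(84 50) = 0x8450
  op=0x8450>>11=0x10 ⇒ addi (RI)
  [10:8] rd=4 = x4
  [7:0] imm=80 = #80

addi x4, #80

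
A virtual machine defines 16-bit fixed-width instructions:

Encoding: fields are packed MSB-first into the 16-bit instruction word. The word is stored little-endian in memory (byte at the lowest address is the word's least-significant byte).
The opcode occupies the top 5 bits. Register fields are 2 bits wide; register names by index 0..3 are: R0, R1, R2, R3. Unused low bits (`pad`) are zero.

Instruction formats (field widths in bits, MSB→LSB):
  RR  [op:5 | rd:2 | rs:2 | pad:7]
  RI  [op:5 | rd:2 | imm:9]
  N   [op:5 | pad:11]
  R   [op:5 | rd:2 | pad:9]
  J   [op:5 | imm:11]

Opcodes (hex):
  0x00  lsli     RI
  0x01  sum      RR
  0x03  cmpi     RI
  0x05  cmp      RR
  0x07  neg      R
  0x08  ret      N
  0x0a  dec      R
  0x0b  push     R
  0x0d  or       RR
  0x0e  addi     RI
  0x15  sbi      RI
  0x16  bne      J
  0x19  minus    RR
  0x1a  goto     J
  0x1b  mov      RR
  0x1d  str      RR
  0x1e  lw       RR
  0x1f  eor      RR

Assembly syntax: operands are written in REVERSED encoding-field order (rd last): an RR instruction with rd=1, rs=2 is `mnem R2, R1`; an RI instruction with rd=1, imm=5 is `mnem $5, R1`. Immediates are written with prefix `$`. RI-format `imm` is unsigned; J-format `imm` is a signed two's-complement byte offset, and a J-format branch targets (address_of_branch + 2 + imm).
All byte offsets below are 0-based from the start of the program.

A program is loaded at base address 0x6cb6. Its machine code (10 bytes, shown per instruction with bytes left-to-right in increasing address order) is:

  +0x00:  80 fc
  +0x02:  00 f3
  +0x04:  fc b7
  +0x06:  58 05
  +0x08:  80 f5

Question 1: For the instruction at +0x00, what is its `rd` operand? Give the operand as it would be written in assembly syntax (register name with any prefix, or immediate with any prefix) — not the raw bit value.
R2

[00] 80 fc → 0xfc80
  op=0xfc80>>11=0x1f ⇒ eor (RR)
  rd: (w>>9)&0x3=0x2 → R2
  rs: (w>>7)&0x3=0x1 → R1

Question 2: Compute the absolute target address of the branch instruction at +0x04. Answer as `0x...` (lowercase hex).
0x6cb8

off 0x04: read fc b7 as little → 0xb7fc
  op=0xb7fc>>11=0x16 ⇒ bne (J)
  [10:0] imm=2044 (s11→-4) = $-4
  target = base 0x6cb6 + off 0x04 + 2 + imm -4 = 0x6cb8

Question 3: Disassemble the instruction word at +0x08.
off 0x08: read 80 f5 as little → 0xf580
  opcode bits[15:11]=0x1e: lw/RR
  rd@[10:9]=0x2 ⇒ R2
  rs@[8:7]=0x3 ⇒ R3

lw R3, R2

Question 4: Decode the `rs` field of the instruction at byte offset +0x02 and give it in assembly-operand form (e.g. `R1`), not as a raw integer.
@+02  little-endian(00 f3) = 0xf300
  top 5b → 0x1e → lw [RR]
  [10:9] rd=1 = R1
  [8:7] rs=2 = R2

R2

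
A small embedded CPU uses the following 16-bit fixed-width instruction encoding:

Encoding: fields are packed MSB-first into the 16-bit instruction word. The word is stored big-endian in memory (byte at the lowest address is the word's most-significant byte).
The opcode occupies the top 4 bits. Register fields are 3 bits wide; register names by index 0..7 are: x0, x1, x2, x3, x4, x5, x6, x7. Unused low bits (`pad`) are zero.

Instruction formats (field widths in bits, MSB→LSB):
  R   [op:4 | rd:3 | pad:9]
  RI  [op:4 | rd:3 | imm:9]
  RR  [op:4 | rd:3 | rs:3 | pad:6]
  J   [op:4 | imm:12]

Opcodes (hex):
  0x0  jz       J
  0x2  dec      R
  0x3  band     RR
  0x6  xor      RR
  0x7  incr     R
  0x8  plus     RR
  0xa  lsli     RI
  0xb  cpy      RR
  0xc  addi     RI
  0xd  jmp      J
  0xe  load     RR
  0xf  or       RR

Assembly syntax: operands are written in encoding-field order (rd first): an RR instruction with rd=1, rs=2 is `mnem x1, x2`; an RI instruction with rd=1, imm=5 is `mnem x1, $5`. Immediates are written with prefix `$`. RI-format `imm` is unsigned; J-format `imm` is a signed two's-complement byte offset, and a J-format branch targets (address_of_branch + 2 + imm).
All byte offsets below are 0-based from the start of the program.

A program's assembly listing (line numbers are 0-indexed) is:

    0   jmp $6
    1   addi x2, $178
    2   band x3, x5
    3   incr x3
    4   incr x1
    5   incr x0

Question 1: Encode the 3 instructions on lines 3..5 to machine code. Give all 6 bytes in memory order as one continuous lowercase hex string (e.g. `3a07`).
760072007000

L3: incr op=0x7:4|rd=3:3|pad=0:9 ⇒ 0x7600 ⇒ big 76 00
L4: incr op=0x7:4|rd=1:3|pad=0:9 ⇒ 0x7200 ⇒ big 72 00
L5: incr op=0x7:4|rd=0:3|pad=0:9 ⇒ 0x7000 ⇒ big 70 00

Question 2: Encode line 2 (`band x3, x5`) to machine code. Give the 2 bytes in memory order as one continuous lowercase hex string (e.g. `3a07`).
3740

2. band fields op=0x3:4|rd=3:3|rs=5:3|pad=0:6 → word 3740h → 37 40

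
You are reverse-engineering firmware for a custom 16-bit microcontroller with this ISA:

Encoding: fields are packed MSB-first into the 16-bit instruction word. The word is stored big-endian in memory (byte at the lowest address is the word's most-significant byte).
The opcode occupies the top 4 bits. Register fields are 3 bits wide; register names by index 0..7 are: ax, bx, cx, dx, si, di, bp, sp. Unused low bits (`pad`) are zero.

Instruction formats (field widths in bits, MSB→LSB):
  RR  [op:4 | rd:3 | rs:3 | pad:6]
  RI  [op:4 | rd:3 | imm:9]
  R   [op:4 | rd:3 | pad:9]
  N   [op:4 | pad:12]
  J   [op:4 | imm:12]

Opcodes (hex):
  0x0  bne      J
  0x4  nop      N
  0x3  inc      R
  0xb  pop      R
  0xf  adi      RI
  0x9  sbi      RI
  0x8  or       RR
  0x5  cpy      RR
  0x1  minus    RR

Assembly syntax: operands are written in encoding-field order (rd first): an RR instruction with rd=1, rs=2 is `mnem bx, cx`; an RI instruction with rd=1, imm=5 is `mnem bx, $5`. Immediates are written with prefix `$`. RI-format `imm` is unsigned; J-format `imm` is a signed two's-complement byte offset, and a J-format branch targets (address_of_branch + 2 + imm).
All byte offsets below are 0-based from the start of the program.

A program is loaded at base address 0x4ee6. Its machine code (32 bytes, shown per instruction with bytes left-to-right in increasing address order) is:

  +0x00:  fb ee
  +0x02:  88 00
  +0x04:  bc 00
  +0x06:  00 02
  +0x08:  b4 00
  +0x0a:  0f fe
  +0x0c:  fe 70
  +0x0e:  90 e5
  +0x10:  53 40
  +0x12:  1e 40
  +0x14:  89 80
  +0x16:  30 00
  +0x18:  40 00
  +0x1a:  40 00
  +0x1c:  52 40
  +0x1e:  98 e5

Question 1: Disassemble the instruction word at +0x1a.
nop

[1a] 40 00 → 0x4000
  opcode bits[15:12]=0x4: nop/N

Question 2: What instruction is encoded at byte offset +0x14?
@+14  big-endian(89 80) = 0x8980
  opcode bits[15:12]=0x8: or/RR
  [11:9] rd=4 = si
  [8:6] rs=6 = bp

or si, bp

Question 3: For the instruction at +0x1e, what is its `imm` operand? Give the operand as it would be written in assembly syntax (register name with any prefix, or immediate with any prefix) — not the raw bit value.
$229

[1e] 98 e5 → 0x98e5
  op=0x98e5>>12=0x9 ⇒ sbi (RI)
  rd@[11:9]=0x4 ⇒ si
  imm@[8:0]=0xe5 ⇒ $229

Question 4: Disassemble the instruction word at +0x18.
nop

off 0x18: read 40 00 as big → 0x4000
  opcode bits[15:12]=0x4: nop/N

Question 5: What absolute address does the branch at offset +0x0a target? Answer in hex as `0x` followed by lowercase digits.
0x4ef0

@+0a  big-endian(0f fe) = 0x0ffe
  opcode bits[15:12]=0x0: bne/J
  [11:0] imm=4094 (s12→-2) = $-2
  target = base 0x4ee6 + off 0x0a + 2 + imm -2 = 0x4ef0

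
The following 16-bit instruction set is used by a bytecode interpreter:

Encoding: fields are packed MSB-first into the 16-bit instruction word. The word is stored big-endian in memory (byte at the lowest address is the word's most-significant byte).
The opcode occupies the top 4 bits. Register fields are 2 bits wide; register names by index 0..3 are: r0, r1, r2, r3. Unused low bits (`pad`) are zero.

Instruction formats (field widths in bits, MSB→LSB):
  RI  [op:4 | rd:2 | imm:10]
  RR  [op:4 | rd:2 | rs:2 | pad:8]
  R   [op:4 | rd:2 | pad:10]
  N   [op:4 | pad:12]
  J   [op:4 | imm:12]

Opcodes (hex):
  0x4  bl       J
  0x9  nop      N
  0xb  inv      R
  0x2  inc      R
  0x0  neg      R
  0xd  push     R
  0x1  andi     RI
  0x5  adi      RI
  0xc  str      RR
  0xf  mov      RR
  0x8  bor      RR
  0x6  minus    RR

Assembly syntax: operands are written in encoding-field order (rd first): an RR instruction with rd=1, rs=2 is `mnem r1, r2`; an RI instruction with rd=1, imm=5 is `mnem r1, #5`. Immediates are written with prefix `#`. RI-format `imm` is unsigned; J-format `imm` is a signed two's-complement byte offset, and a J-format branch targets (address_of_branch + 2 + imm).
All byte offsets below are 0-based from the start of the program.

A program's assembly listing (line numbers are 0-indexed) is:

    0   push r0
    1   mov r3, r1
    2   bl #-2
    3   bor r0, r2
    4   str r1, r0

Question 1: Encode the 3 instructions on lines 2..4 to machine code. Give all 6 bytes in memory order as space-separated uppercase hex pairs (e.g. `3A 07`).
L2: bl op=0x4:4|imm=-2:12 ⇒ 0x4ffe ⇒ big 4f fe
L3: bor op=0x8:4|rd=0:2|rs=2:2|pad=0:8 ⇒ 0x8200 ⇒ big 82 00
L4: str op=0xc:4|rd=1:2|rs=0:2|pad=0:8 ⇒ 0xc400 ⇒ big c4 00

4F FE 82 00 C4 00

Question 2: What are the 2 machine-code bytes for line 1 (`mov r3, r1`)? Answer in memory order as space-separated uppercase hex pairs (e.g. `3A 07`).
line 1 (mov): pack op=0xf:4|rd=3:2|rs=1:2|pad=0:8 = 0xfd00; big→ fd 00

FD 00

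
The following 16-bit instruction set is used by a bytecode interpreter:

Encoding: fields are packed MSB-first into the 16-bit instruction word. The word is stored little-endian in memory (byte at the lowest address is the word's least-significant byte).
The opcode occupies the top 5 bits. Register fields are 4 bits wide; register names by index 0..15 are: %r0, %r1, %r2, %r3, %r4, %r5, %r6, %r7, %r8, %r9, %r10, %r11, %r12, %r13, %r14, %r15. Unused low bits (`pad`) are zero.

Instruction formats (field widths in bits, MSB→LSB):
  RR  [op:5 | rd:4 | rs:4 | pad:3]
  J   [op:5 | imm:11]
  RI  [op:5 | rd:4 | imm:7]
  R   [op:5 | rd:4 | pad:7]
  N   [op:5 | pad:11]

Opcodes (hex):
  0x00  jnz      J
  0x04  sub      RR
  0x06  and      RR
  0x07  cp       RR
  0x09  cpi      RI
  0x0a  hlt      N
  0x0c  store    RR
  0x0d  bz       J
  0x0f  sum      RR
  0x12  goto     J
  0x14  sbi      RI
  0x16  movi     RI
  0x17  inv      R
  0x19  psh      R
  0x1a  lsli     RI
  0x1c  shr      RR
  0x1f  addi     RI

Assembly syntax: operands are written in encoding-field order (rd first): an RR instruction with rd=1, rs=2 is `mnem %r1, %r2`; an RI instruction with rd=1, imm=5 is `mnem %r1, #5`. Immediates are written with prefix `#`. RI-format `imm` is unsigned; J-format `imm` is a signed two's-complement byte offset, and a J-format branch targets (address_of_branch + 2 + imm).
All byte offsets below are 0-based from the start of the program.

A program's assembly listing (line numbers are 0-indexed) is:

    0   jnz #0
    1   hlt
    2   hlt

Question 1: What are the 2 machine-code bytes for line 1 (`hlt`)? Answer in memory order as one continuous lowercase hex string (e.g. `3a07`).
0050

L1: hlt op=0xa:5|pad=0:11 ⇒ 0x5000 ⇒ little 00 50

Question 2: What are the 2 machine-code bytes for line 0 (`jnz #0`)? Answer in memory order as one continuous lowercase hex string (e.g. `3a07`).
0000

line 0 (jnz): pack op=0x0:5|imm=0:11 = 0x0000; little→ 00 00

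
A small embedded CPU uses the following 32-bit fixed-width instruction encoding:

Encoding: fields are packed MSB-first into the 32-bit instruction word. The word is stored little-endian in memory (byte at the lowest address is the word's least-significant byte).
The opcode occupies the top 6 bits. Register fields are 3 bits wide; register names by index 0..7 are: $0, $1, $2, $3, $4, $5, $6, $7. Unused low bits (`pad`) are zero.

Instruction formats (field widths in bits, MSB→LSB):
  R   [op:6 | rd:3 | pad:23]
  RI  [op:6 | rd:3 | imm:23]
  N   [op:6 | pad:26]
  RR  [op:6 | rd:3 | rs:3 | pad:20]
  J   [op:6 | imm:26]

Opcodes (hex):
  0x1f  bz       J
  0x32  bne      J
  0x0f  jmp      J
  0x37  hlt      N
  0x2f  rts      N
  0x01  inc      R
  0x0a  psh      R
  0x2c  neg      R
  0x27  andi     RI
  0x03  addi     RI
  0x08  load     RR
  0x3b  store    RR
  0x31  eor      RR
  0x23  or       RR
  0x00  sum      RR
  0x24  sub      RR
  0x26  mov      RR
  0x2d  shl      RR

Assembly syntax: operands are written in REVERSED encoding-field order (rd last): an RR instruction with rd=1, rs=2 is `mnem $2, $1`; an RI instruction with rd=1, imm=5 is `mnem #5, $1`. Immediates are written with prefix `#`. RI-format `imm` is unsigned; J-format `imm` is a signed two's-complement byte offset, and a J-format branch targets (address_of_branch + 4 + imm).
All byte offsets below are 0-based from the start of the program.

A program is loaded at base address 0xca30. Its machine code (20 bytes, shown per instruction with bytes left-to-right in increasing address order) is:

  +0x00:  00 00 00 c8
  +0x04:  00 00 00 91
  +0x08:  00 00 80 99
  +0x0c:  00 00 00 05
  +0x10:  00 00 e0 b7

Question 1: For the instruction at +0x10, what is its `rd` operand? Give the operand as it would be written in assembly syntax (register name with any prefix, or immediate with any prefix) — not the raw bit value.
off 0x10: read 00 00 e0 b7 as little → 0xb7e00000
  op=0xb7e00000>>26=0x2d ⇒ shl (RR)
  rd: (w>>23)&0x7=0x7 → $7
  rs: (w>>20)&0x7=0x6 → $6

$7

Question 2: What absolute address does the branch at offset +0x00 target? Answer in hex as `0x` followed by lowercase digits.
0xca34

[00] 00 00 00 c8 → 0xc8000000
  opcode bits[31:26]=0x32: bne/J
  [25:0] imm=0 = #0
  target = base 0xca30 + off 0x00 + 4 + imm 0 = 0xca34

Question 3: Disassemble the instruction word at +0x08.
mov $0, $3

+0x08: 00 00 80 99 ⇒ word 0x99800000 (little)
  op=0x99800000>>26=0x26 ⇒ mov (RR)
  [25:23] rd=3 = $3
  [22:20] rs=0 = $0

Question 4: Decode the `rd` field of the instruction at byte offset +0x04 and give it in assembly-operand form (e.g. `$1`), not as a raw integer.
+0x04: 00 00 00 91 ⇒ word 0x91000000 (little)
  op=0x91000000>>26=0x24 ⇒ sub (RR)
  rd: (w>>23)&0x7=0x2 → $2
  rs: (w>>20)&0x7=0x0 → $0

$2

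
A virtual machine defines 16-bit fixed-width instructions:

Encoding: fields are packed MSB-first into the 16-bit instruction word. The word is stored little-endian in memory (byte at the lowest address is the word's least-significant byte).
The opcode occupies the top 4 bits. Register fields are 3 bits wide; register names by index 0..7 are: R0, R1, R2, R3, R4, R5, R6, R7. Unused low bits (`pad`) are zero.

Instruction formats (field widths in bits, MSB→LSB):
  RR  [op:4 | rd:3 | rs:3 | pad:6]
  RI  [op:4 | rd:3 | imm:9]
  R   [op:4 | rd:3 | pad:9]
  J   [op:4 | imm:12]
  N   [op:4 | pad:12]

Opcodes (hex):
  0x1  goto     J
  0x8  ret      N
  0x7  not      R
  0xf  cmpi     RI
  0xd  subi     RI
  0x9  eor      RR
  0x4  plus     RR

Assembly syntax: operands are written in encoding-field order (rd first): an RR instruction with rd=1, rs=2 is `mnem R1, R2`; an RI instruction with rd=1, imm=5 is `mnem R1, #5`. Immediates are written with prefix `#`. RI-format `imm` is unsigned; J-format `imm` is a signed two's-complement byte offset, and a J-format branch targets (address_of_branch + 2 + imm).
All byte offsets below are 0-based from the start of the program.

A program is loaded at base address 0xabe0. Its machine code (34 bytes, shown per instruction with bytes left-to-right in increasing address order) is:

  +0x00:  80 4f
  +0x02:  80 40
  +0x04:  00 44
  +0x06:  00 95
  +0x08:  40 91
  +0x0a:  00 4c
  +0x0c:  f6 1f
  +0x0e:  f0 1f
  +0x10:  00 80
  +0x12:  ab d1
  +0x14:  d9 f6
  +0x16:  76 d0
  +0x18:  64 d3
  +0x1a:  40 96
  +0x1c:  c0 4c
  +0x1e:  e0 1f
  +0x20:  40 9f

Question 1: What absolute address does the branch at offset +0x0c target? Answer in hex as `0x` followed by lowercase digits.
0xabe4

+0x0c: f6 1f ⇒ word 0x1ff6 (little)
  top 4b → 0x1 → goto [J]
  [11:0] imm=4086 (s12→-10) = #-10
  target = base 0xabe0 + off 0x0c + 2 + imm -10 = 0xabe4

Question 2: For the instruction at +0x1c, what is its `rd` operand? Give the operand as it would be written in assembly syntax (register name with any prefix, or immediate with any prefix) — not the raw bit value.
R6

[1c] c0 4c → 0x4cc0
  top 4b → 0x4 → plus [RR]
  rd@[11:9]=0x6 ⇒ R6
  rs@[8:6]=0x3 ⇒ R3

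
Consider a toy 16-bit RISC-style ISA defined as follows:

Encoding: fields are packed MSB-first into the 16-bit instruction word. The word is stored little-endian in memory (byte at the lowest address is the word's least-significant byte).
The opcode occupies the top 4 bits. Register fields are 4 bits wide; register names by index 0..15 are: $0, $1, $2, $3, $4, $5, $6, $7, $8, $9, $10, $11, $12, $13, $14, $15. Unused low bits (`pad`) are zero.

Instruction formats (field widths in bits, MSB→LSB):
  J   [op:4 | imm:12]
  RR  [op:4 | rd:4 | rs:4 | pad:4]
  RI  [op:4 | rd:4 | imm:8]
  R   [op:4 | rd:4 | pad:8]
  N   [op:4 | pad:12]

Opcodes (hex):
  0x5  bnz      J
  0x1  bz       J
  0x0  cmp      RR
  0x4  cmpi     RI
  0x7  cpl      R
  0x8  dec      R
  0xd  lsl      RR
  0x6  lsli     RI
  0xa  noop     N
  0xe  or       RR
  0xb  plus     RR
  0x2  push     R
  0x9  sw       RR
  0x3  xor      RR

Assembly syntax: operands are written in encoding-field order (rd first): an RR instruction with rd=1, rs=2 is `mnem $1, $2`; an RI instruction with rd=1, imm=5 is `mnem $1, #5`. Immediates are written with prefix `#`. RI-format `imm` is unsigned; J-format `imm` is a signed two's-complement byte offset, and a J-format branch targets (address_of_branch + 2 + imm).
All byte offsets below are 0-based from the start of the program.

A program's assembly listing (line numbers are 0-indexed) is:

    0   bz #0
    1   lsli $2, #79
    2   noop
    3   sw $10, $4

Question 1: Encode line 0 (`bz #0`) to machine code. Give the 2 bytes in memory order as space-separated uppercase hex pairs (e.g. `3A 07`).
00 10

0. bz fields op=0x1:4|imm=0:12 → word 1000h → 00 10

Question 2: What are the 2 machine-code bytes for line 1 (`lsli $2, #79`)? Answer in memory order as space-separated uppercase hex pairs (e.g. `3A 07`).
1. lsli fields op=0x6:4|rd=2:4|imm=79:8 → word 624fh → 4f 62

4F 62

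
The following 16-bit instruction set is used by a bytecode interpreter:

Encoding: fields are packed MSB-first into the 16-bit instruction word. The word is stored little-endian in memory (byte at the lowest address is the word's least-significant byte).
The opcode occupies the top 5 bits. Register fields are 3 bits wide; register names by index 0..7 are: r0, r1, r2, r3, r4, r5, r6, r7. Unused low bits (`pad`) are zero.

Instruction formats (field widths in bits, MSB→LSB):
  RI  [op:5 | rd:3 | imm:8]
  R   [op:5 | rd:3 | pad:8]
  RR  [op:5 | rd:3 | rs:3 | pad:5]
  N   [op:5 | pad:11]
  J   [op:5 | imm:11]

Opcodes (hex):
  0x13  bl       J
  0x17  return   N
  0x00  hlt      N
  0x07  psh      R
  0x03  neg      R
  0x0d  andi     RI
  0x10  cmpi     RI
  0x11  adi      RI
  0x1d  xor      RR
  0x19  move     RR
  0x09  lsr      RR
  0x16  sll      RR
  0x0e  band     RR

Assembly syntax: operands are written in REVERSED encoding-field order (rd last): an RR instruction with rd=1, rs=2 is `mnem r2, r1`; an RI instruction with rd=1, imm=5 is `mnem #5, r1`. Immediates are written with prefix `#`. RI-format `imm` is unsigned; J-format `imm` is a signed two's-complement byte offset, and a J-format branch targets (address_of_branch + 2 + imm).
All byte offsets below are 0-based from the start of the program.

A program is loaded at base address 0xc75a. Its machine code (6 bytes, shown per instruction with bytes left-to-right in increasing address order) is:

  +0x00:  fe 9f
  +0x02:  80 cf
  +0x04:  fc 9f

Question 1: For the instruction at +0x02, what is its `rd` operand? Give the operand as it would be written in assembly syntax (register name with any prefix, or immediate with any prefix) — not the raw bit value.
r7

@+02  little-endian(80 cf) = 0xcf80
  opcode bits[15:11]=0x19: move/RR
  rd: (w>>8)&0x7=0x7 → r7
  rs: (w>>5)&0x7=0x4 → r4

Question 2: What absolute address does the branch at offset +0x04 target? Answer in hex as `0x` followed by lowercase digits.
0xc75c

@+04  little-endian(fc 9f) = 0x9ffc
  top 5b → 0x13 → bl [J]
  [10:0] imm=2044 (s11→-4) = #-4
  target = base 0xc75a + off 0x04 + 2 + imm -4 = 0xc75c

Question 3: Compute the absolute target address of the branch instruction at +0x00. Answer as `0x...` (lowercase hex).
0xc75a

@+00  little-endian(fe 9f) = 0x9ffe
  opcode bits[15:11]=0x13: bl/J
  imm@[10:0]=0x7fe (s11→-2) ⇒ #-2
  target = base 0xc75a + off 0x00 + 2 + imm -2 = 0xc75a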